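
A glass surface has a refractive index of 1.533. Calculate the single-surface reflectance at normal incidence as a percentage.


Fresnel reflectance at normal incidence:
  R = ((n - 1)/(n + 1))^2
  (n - 1)/(n + 1) = (1.533 - 1)/(1.533 + 1) = 0.210422
  R = 0.210422^2 = 0.0442774
  R(%) = 0.0442774 * 100 = 4.428%

4.428%


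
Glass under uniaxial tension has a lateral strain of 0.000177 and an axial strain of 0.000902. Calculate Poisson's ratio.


Poisson's ratio: nu = lateral strain / axial strain
  nu = 0.000177 / 0.000902 = 0.1962

0.1962


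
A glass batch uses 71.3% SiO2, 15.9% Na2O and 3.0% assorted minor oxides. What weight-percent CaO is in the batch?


Pieces sum to 100%:
  CaO = 100 - (SiO2 + Na2O + others)
  CaO = 100 - (71.3 + 15.9 + 3.0) = 9.8%

9.8%


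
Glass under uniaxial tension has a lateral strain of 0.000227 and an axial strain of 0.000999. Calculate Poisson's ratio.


Poisson's ratio: nu = lateral strain / axial strain
  nu = 0.000227 / 0.000999 = 0.2272

0.2272


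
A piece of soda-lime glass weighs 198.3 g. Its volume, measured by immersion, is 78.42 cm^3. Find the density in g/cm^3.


Use the definition of density:
  rho = mass / volume
  rho = 198.3 / 78.42 = 2.529 g/cm^3

2.529 g/cm^3


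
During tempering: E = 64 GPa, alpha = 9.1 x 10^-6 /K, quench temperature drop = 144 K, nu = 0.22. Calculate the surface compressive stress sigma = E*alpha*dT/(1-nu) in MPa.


Tempering stress: sigma = E * alpha * dT / (1 - nu)
  E (MPa) = 64 * 1000 = 64000
  Numerator = 64000 * (9.1 x 10^-6) * 144 = 83.8656
  Denominator = 1 - 0.22 = 0.78
  sigma = 83.8656 / 0.78 = 107.5 MPa

107.5 MPa


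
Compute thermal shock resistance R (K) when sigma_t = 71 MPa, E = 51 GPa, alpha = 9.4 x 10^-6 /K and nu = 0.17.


Thermal shock resistance: R = sigma * (1 - nu) / (E * alpha)
  Numerator = 71 * (1 - 0.17) = 58.93
  Denominator = 51 * 1000 * (9.4 x 10^-6) = 0.4794
  R = 58.93 / 0.4794 = 122.9 K

122.9 K


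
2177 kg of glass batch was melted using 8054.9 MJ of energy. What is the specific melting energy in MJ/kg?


Rearrange E = m * s for s:
  s = E / m
  s = 8054.9 / 2177 = 3.7 MJ/kg

3.7 MJ/kg


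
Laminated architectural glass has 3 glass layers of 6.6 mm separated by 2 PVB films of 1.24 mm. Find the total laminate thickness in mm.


Total thickness = glass contribution + PVB contribution
  Glass: 3 * 6.6 = 19.8 mm
  PVB: 2 * 1.24 = 2.48 mm
  Total = 19.8 + 2.48 = 22.28 mm

22.28 mm


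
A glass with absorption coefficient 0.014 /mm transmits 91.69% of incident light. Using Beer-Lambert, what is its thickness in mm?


Rearrange T = exp(-alpha * thickness):
  thickness = -ln(T) / alpha
  T = 91.69/100 = 0.9169
  ln(T) = -0.08676
  -ln(T) = 0.08676
  thickness = 0.08676 / 0.014 = 6.2 mm

6.2 mm


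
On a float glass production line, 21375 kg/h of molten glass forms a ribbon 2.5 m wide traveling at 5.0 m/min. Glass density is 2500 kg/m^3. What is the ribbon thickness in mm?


Ribbon cross-section from mass balance:
  Volume rate = throughput / density = 21375 / 2500 = 8.55 m^3/h
  thickness = volume rate / (speed * 60 * width), i.e.
  thickness = throughput / (60 * speed * width * density) * 1000
  thickness = 21375 / (60 * 5.0 * 2.5 * 2500) * 1000 = 11.4 mm

11.4 mm


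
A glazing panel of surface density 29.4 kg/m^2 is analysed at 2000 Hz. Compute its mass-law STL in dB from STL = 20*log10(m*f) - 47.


Mass law: STL = 20 * log10(m * f) - 47
  m * f = 29.4 * 2000 = 58800
  log10(58800) = 4.76938
  STL = 20 * 4.76938 - 47 = 95.3876 - 47 = 48.4 dB

48.4 dB


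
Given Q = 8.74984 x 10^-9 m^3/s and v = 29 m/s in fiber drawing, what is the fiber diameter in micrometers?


Cross-sectional area from continuity:
  A = Q / v = 8.74984 x 10^-9 / 29 = 3.017186 x 10^-10 m^2
Diameter from circular cross-section:
  d = sqrt(4A / pi) * 10^6 (m -> um)
  d = sqrt(4 * 3.017186 x 10^-10 / pi) * 10^6 = 19.6 um

19.6 um


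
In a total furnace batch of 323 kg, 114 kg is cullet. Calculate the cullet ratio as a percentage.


Cullet ratio = (cullet mass / total batch mass) * 100
  Ratio = 114 / 323 * 100 = 35.29%

35.29%


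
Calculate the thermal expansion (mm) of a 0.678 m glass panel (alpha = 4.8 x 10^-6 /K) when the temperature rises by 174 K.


Thermal expansion formula: dL = alpha * L0 * dT
  dL = (4.8 x 10^-6) * 0.678 * 174 = 0.00056627 m
Convert to mm: 0.00056627 * 1000 = 0.5663 mm

0.5663 mm


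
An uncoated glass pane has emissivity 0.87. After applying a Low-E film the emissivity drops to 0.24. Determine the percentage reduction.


Percentage reduction = (1 - coated/uncoated) * 100
  Ratio = 0.24 / 0.87 = 0.2759
  Reduction = (1 - 0.2759) * 100 = 72.4%

72.4%


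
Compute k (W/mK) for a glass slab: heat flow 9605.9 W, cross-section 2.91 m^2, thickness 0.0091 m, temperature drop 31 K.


Fourier's law rearranged: k = Q * t / (A * dT)
  Numerator = 9605.9 * 0.0091 = 87.41369
  Denominator = 2.91 * 31 = 90.21
  k = 87.41369 / 90.21 = 0.969 W/mK

0.969 W/mK


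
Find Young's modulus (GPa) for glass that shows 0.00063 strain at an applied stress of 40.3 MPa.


Young's modulus: E = stress / strain
  E = 40.3 MPa / 0.00063 = 63968.25 MPa
Convert to GPa: 63968.25 / 1000 = 63.97 GPa

63.97 GPa


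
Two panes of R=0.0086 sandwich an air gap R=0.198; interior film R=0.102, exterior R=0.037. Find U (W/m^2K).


Total thermal resistance (series):
  R_total = R_in + R_glass + R_air + R_glass + R_out
  R_total = 0.102 + 0.0086 + 0.198 + 0.0086 + 0.037 = 0.3542 m^2K/W
U-value = 1 / R_total = 1 / 0.3542 = 2.823 W/m^2K

2.823 W/m^2K


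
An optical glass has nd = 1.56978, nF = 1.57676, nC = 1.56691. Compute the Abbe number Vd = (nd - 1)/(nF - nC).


Abbe number formula: Vd = (nd - 1) / (nF - nC)
  nd - 1 = 1.56978 - 1 = 0.56978
  nF - nC = 1.57676 - 1.56691 = 0.00985
  Vd = 0.56978 / 0.00985 = 57.85

57.85


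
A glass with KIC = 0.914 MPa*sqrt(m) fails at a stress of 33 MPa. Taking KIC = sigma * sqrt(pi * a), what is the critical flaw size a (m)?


Rearrange KIC = sigma * sqrt(pi * a):
  sqrt(pi * a) = KIC / sigma
  sqrt(pi * a) = 0.914 / 33 = 0.027697
  a = (KIC / sigma)^2 / pi
  a = 0.027697^2 / pi = 0.0002442 m

0.0002442 m


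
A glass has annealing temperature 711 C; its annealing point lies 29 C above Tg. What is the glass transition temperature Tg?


Rearrange T_anneal = Tg + offset for Tg:
  Tg = T_anneal - offset = 711 - 29 = 682 C

682 C


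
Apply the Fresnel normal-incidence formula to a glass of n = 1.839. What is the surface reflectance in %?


Fresnel reflectance at normal incidence:
  R = ((n - 1)/(n + 1))^2
  (n - 1)/(n + 1) = (1.839 - 1)/(1.839 + 1) = 0.295527
  R = 0.295527^2 = 0.0873362
  R(%) = 0.0873362 * 100 = 8.734%

8.734%


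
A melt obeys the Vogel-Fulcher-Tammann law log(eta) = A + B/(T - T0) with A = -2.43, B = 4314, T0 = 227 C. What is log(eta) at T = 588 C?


VFT equation: log(eta) = A + B / (T - T0)
  T - T0 = 588 - 227 = 361
  B / (T - T0) = 4314 / 361 = 11.95
  log(eta) = -2.43 + 11.95 = 9.52

9.52


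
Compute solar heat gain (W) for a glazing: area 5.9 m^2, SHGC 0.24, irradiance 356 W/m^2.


Solar heat gain: Q = Area * SHGC * Irradiance
  Q = 5.9 * 0.24 * 356 = 504.1 W

504.1 W


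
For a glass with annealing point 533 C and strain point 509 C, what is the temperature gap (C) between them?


Gap = T_anneal - T_strain:
  gap = 533 - 509 = 24 C

24 C


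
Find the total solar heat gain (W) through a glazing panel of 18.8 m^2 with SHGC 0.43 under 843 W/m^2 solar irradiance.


Solar heat gain: Q = Area * SHGC * Irradiance
  Q = 18.8 * 0.43 * 843 = 6814.8 W

6814.8 W


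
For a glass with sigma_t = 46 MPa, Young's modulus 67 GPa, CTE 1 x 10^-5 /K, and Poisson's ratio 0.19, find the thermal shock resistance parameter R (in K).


Thermal shock resistance: R = sigma * (1 - nu) / (E * alpha)
  Numerator = 46 * (1 - 0.19) = 37.26
  Denominator = 67 * 1000 * (1 x 10^-5) = 0.67
  R = 37.26 / 0.67 = 55.6 K

55.6 K


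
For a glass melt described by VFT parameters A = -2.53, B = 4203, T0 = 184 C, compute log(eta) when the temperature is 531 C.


VFT equation: log(eta) = A + B / (T - T0)
  T - T0 = 531 - 184 = 347
  B / (T - T0) = 4203 / 347 = 12.112
  log(eta) = -2.53 + 12.112 = 9.582

9.582


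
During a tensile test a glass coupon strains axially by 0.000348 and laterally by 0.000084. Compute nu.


Poisson's ratio: nu = lateral strain / axial strain
  nu = 0.000084 / 0.000348 = 0.2414

0.2414


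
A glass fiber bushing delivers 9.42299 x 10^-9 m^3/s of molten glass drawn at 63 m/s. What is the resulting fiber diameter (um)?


Cross-sectional area from continuity:
  A = Q / v = 9.42299 x 10^-9 / 63 = 1.495713 x 10^-10 m^2
Diameter from circular cross-section:
  d = sqrt(4A / pi) * 10^6 (m -> um)
  d = sqrt(4 * 1.495713 x 10^-10 / pi) * 10^6 = 13.8 um

13.8 um


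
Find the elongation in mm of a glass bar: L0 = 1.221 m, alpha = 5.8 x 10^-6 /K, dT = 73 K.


Thermal expansion formula: dL = alpha * L0 * dT
  dL = (5.8 x 10^-6) * 1.221 * 73 = 0.00051697 m
Convert to mm: 0.00051697 * 1000 = 0.517 mm

0.517 mm


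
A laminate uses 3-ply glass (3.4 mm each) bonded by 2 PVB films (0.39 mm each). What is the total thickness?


Total thickness = glass contribution + PVB contribution
  Glass: 3 * 3.4 = 10.2 mm
  PVB: 2 * 0.39 = 0.78 mm
  Total = 10.2 + 0.78 = 10.98 mm

10.98 mm


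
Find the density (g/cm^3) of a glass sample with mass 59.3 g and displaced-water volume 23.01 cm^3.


Use the definition of density:
  rho = mass / volume
  rho = 59.3 / 23.01 = 2.577 g/cm^3

2.577 g/cm^3


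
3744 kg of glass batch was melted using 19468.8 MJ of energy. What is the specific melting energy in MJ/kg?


Rearrange E = m * s for s:
  s = E / m
  s = 19468.8 / 3744 = 5.2 MJ/kg

5.2 MJ/kg


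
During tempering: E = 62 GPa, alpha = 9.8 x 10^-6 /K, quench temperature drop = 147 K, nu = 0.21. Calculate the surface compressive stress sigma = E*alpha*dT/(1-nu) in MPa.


Tempering stress: sigma = E * alpha * dT / (1 - nu)
  E (MPa) = 62 * 1000 = 62000
  Numerator = 62000 * (9.8 x 10^-6) * 147 = 89.3172
  Denominator = 1 - 0.21 = 0.79
  sigma = 89.3172 / 0.79 = 113.1 MPa

113.1 MPa


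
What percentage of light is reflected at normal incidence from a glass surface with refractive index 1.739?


Fresnel reflectance at normal incidence:
  R = ((n - 1)/(n + 1))^2
  (n - 1)/(n + 1) = (1.739 - 1)/(1.739 + 1) = 0.269806
  R = 0.269806^2 = 0.0727953
  R(%) = 0.0727953 * 100 = 7.28%

7.28%


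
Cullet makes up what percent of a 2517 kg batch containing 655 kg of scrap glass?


Cullet ratio = (cullet mass / total batch mass) * 100
  Ratio = 655 / 2517 * 100 = 26.02%

26.02%


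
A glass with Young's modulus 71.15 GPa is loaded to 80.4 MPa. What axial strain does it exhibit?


Rearrange E = sigma / epsilon:
  epsilon = sigma / E
  E (MPa) = 71.15 * 1000 = 71150
  epsilon = 80.4 / 71150 = 0.00113

0.00113


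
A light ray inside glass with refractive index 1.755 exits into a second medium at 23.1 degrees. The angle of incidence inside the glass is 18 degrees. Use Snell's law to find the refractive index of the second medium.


Apply Snell's law: n1 * sin(theta1) = n2 * sin(theta2)
  n2 = n1 * sin(theta1) / sin(theta2)
  sin(18) = 0.309017
  sin(23.1) = 0.392337
  n2 = 1.755 * 0.309017 / 0.392337 = 1.3823

1.3823


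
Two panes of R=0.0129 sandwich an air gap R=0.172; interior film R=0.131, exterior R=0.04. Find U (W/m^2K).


Total thermal resistance (series):
  R_total = R_in + R_glass + R_air + R_glass + R_out
  R_total = 0.131 + 0.0129 + 0.172 + 0.0129 + 0.04 = 0.3688 m^2K/W
U-value = 1 / R_total = 1 / 0.3688 = 2.711 W/m^2K

2.711 W/m^2K


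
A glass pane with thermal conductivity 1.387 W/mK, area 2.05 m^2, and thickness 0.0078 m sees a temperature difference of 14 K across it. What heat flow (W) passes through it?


Fourier's law: Q = k * A * dT / t
  Q = 1.387 * 2.05 * 14 / 0.0078
  Q = 39.8069 / 0.0078 = 5103.4 W

5103.4 W


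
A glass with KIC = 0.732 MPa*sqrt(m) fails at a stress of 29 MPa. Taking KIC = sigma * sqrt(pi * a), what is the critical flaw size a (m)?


Rearrange KIC = sigma * sqrt(pi * a):
  sqrt(pi * a) = KIC / sigma
  sqrt(pi * a) = 0.732 / 29 = 0.025241
  a = (KIC / sigma)^2 / pi
  a = 0.025241^2 / pi = 0.0002028 m

0.0002028 m


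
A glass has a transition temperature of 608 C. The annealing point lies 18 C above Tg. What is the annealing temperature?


The annealing temperature is Tg plus the offset:
  T_anneal = 608 + 18 = 626 C

626 C


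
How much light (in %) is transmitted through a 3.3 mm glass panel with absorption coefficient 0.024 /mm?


Beer-Lambert law: T = exp(-alpha * thickness)
  exponent = -0.024 * 3.3 = -0.0792
  T = exp(-0.0792) = 0.9239
  Percentage = 0.9239 * 100 = 92.39%

92.39%


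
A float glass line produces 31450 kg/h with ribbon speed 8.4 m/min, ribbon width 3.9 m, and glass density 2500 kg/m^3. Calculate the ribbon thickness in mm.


Ribbon cross-section from mass balance:
  Volume rate = throughput / density = 31450 / 2500 = 12.58 m^3/h
  thickness = volume rate / (speed * 60 * width), i.e.
  thickness = throughput / (60 * speed * width * density) * 1000
  thickness = 31450 / (60 * 8.4 * 3.9 * 2500) * 1000 = 6.4 mm

6.4 mm


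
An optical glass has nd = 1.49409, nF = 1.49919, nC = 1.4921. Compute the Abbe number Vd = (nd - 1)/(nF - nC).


Abbe number formula: Vd = (nd - 1) / (nF - nC)
  nd - 1 = 1.49409 - 1 = 0.49409
  nF - nC = 1.49919 - 1.4921 = 0.00709
  Vd = 0.49409 / 0.00709 = 69.69

69.69


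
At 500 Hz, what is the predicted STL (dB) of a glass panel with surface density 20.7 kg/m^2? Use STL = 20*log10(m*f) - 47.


Mass law: STL = 20 * log10(m * f) - 47
  m * f = 20.7 * 500 = 10350
  log10(10350) = 4.01494
  STL = 20 * 4.01494 - 47 = 80.2988 - 47 = 33.3 dB

33.3 dB


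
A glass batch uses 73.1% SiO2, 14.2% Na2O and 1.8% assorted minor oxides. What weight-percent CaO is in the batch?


Pieces sum to 100%:
  CaO = 100 - (SiO2 + Na2O + others)
  CaO = 100 - (73.1 + 14.2 + 1.8) = 10.9%

10.9%


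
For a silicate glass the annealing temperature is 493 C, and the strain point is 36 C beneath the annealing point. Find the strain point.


Strain point = annealing point - difference:
  T_strain = 493 - 36 = 457 C

457 C


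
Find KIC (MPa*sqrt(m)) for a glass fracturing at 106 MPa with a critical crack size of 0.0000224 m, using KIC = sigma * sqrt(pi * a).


Fracture toughness: KIC = sigma * sqrt(pi * a)
  pi * a = pi * 0.0000224 = 0.000070372
  sqrt(pi * a) = 0.008389
  KIC = 106 * 0.008389 = 0.889 MPa*sqrt(m)

0.889 MPa*sqrt(m)


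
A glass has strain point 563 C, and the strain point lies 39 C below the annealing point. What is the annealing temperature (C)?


T_anneal = T_strain + gap:
  T_anneal = 563 + 39 = 602 C

602 C


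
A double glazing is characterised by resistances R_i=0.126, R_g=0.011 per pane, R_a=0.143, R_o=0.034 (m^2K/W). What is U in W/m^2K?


Total thermal resistance (series):
  R_total = R_in + R_glass + R_air + R_glass + R_out
  R_total = 0.126 + 0.011 + 0.143 + 0.011 + 0.034 = 0.325 m^2K/W
U-value = 1 / R_total = 1 / 0.325 = 3.077 W/m^2K

3.077 W/m^2K


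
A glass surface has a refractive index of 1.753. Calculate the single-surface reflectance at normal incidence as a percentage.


Fresnel reflectance at normal incidence:
  R = ((n - 1)/(n + 1))^2
  (n - 1)/(n + 1) = (1.753 - 1)/(1.753 + 1) = 0.27352
  R = 0.27352^2 = 0.0748132
  R(%) = 0.0748132 * 100 = 7.481%

7.481%


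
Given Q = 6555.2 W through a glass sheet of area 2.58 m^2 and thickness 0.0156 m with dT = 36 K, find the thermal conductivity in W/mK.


Fourier's law rearranged: k = Q * t / (A * dT)
  Numerator = 6555.2 * 0.0156 = 102.26112
  Denominator = 2.58 * 36 = 92.88
  k = 102.26112 / 92.88 = 1.101 W/mK

1.101 W/mK


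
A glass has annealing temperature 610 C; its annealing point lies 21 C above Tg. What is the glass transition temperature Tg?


Rearrange T_anneal = Tg + offset for Tg:
  Tg = T_anneal - offset = 610 - 21 = 589 C

589 C


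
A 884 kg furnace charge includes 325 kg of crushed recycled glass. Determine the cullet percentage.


Cullet ratio = (cullet mass / total batch mass) * 100
  Ratio = 325 / 884 * 100 = 36.76%

36.76%


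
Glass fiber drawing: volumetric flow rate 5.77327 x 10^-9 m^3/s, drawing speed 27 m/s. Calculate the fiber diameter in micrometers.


Cross-sectional area from continuity:
  A = Q / v = 5.77327 x 10^-9 / 27 = 2.138248 x 10^-10 m^2
Diameter from circular cross-section:
  d = sqrt(4A / pi) * 10^6 (m -> um)
  d = sqrt(4 * 2.138248 x 10^-10 / pi) * 10^6 = 16.5 um

16.5 um


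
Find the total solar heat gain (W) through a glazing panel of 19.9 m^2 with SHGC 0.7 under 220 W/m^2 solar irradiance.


Solar heat gain: Q = Area * SHGC * Irradiance
  Q = 19.9 * 0.7 * 220 = 3064.6 W

3064.6 W


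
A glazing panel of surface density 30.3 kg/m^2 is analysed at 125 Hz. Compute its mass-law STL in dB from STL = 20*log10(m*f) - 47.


Mass law: STL = 20 * log10(m * f) - 47
  m * f = 30.3 * 125 = 3787.5
  log10(3787.5) = 3.57835
  STL = 20 * 3.57835 - 47 = 71.567 - 47 = 24.6 dB

24.6 dB


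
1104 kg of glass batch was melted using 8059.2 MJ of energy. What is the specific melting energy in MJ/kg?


Rearrange E = m * s for s:
  s = E / m
  s = 8059.2 / 1104 = 7.3 MJ/kg

7.3 MJ/kg


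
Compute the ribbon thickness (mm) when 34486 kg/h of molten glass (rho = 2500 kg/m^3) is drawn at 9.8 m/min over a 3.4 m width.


Ribbon cross-section from mass balance:
  Volume rate = throughput / density = 34486 / 2500 = 13.7944 m^3/h
  thickness = volume rate / (speed * 60 * width), i.e.
  thickness = throughput / (60 * speed * width * density) * 1000
  thickness = 34486 / (60 * 9.8 * 3.4 * 2500) * 1000 = 6.9 mm

6.9 mm


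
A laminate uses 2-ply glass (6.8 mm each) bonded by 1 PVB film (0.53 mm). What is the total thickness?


Total thickness = glass contribution + PVB contribution
  Glass: 2 * 6.8 = 13.6 mm
  PVB: 1 * 0.53 = 0.53 mm
  Total = 13.6 + 0.53 = 14.13 mm

14.13 mm


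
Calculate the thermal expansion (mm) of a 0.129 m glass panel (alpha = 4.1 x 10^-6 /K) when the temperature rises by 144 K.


Thermal expansion formula: dL = alpha * L0 * dT
  dL = (4.1 x 10^-6) * 0.129 * 144 = 0.00007616 m
Convert to mm: 0.00007616 * 1000 = 0.0762 mm

0.0762 mm


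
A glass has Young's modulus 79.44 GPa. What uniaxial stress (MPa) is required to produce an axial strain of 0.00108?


Rearrange E = sigma / epsilon:
  sigma = E * epsilon
  E (MPa) = 79.44 * 1000 = 79440
  sigma = 79440 * 0.00108 = 85.8 MPa

85.8 MPa


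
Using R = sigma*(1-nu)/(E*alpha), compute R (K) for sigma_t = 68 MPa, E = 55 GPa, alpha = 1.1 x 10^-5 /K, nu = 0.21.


Thermal shock resistance: R = sigma * (1 - nu) / (E * alpha)
  Numerator = 68 * (1 - 0.21) = 53.72
  Denominator = 55 * 1000 * (1.1 x 10^-5) = 0.605
  R = 53.72 / 0.605 = 88.8 K

88.8 K


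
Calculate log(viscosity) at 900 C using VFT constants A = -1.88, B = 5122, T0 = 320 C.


VFT equation: log(eta) = A + B / (T - T0)
  T - T0 = 900 - 320 = 580
  B / (T - T0) = 5122 / 580 = 8.831
  log(eta) = -1.88 + 8.831 = 6.951

6.951


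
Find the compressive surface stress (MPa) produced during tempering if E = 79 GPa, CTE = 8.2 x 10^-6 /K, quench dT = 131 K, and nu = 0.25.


Tempering stress: sigma = E * alpha * dT / (1 - nu)
  E (MPa) = 79 * 1000 = 79000
  Numerator = 79000 * (8.2 x 10^-6) * 131 = 84.8618
  Denominator = 1 - 0.25 = 0.75
  sigma = 84.8618 / 0.75 = 113.1 MPa

113.1 MPa


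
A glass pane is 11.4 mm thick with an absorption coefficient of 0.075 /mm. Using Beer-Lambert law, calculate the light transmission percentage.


Beer-Lambert law: T = exp(-alpha * thickness)
  exponent = -0.075 * 11.4 = -0.855
  T = exp(-0.855) = 0.4253
  Percentage = 0.4253 * 100 = 42.53%

42.53%


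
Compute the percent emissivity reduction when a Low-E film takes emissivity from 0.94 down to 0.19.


Percentage reduction = (1 - coated/uncoated) * 100
  Ratio = 0.19 / 0.94 = 0.2021
  Reduction = (1 - 0.2021) * 100 = 79.8%

79.8%


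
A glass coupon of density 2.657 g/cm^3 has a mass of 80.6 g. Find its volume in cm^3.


Rearrange rho = m / V:
  V = m / rho
  V = 80.6 / 2.657 = 30.335 cm^3

30.335 cm^3


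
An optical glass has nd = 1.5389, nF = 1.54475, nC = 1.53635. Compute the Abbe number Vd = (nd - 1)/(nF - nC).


Abbe number formula: Vd = (nd - 1) / (nF - nC)
  nd - 1 = 1.5389 - 1 = 0.5389
  nF - nC = 1.54475 - 1.53635 = 0.0084
  Vd = 0.5389 / 0.0084 = 64.15

64.15


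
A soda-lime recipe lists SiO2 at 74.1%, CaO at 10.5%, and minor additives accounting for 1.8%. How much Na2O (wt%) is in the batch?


Pieces sum to 100%:
  Na2O = 100 - (SiO2 + CaO + others)
  Na2O = 100 - (74.1 + 10.5 + 1.8) = 13.6%

13.6%


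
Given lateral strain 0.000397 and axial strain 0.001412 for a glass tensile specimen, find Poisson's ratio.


Poisson's ratio: nu = lateral strain / axial strain
  nu = 0.000397 / 0.001412 = 0.2812

0.2812


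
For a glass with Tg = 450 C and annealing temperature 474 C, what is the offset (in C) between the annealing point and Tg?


Offset = T_anneal - Tg:
  offset = 474 - 450 = 24 C

24 C


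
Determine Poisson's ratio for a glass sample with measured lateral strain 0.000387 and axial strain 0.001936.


Poisson's ratio: nu = lateral strain / axial strain
  nu = 0.000387 / 0.001936 = 0.1999

0.1999


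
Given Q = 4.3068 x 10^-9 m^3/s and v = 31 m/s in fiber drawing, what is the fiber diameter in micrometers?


Cross-sectional area from continuity:
  A = Q / v = 4.3068 x 10^-9 / 31 = 1.38929 x 10^-10 m^2
Diameter from circular cross-section:
  d = sqrt(4A / pi) * 10^6 (m -> um)
  d = sqrt(4 * 1.38929 x 10^-10 / pi) * 10^6 = 13.3 um

13.3 um


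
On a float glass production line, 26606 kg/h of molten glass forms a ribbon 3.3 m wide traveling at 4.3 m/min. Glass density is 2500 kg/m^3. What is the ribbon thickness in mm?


Ribbon cross-section from mass balance:
  Volume rate = throughput / density = 26606 / 2500 = 10.6424 m^3/h
  thickness = volume rate / (speed * 60 * width), i.e.
  thickness = throughput / (60 * speed * width * density) * 1000
  thickness = 26606 / (60 * 4.3 * 3.3 * 2500) * 1000 = 12.5 mm

12.5 mm


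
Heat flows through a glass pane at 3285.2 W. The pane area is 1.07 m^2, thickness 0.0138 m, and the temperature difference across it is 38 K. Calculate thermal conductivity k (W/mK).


Fourier's law rearranged: k = Q * t / (A * dT)
  Numerator = 3285.2 * 0.0138 = 45.33576
  Denominator = 1.07 * 38 = 40.66
  k = 45.33576 / 40.66 = 1.115 W/mK

1.115 W/mK


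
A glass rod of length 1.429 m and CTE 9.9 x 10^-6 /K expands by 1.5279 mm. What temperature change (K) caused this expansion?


Rearrange dL = alpha * L0 * dT for dT:
  dT = dL / (alpha * L0)
  dL (m) = 1.5279 / 1000 = 0.0015279
  dT = 0.0015279 / ((9.9 x 10^-6) * 1.429) = 108.0 K

108.0 K


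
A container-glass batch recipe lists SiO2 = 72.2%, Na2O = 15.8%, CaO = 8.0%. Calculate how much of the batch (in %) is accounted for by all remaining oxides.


Sum the three major oxides:
  SiO2 + Na2O + CaO = 72.2 + 15.8 + 8.0 = 96.0%
Subtract from 100%:
  Others = 100 - 96.0 = 4.0%

4.0%


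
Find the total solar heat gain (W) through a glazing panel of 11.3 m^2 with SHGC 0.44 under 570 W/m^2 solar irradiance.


Solar heat gain: Q = Area * SHGC * Irradiance
  Q = 11.3 * 0.44 * 570 = 2834 W

2834 W


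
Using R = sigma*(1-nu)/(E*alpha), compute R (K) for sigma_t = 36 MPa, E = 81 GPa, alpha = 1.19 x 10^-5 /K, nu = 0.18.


Thermal shock resistance: R = sigma * (1 - nu) / (E * alpha)
  Numerator = 36 * (1 - 0.18) = 29.52
  Denominator = 81 * 1000 * (1.19 x 10^-5) = 0.9639
  R = 29.52 / 0.9639 = 30.6 K

30.6 K


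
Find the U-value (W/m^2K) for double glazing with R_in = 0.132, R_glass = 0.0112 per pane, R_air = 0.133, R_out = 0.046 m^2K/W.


Total thermal resistance (series):
  R_total = R_in + R_glass + R_air + R_glass + R_out
  R_total = 0.132 + 0.0112 + 0.133 + 0.0112 + 0.046 = 0.3334 m^2K/W
U-value = 1 / R_total = 1 / 0.3334 = 2.999 W/m^2K

2.999 W/m^2K


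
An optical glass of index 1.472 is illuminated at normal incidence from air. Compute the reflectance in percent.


Fresnel reflectance at normal incidence:
  R = ((n - 1)/(n + 1))^2
  (n - 1)/(n + 1) = (1.472 - 1)/(1.472 + 1) = 0.190939
  R = 0.190939^2 = 0.0364577
  R(%) = 0.0364577 * 100 = 3.646%

3.646%


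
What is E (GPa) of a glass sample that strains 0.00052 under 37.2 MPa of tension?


Young's modulus: E = stress / strain
  E = 37.2 MPa / 0.00052 = 71538.46 MPa
Convert to GPa: 71538.46 / 1000 = 71.54 GPa

71.54 GPa


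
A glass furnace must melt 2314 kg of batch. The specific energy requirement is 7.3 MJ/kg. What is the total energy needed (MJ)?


Total energy = mass * specific energy
  E = 2314 * 7.3 = 16892.2 MJ

16892.2 MJ


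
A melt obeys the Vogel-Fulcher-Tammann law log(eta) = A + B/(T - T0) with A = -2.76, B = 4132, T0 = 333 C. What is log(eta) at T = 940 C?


VFT equation: log(eta) = A + B / (T - T0)
  T - T0 = 940 - 333 = 607
  B / (T - T0) = 4132 / 607 = 6.807
  log(eta) = -2.76 + 6.807 = 4.047

4.047


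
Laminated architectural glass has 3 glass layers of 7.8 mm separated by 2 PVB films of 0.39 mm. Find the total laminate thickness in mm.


Total thickness = glass contribution + PVB contribution
  Glass: 3 * 7.8 = 23.4 mm
  PVB: 2 * 0.39 = 0.78 mm
  Total = 23.4 + 0.78 = 24.18 mm

24.18 mm


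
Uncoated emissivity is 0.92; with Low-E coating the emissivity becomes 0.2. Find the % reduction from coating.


Percentage reduction = (1 - coated/uncoated) * 100
  Ratio = 0.2 / 0.92 = 0.2174
  Reduction = (1 - 0.2174) * 100 = 78.3%

78.3%


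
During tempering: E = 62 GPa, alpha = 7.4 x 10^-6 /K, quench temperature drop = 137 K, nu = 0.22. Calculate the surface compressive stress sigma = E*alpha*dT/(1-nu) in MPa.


Tempering stress: sigma = E * alpha * dT / (1 - nu)
  E (MPa) = 62 * 1000 = 62000
  Numerator = 62000 * (7.4 x 10^-6) * 137 = 62.8556
  Denominator = 1 - 0.22 = 0.78
  sigma = 62.8556 / 0.78 = 80.6 MPa

80.6 MPa


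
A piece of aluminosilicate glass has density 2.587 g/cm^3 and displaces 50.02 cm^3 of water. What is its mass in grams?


Rearrange rho = m / V:
  m = rho * V
  m = 2.587 * 50.02 = 129.402 g

129.402 g


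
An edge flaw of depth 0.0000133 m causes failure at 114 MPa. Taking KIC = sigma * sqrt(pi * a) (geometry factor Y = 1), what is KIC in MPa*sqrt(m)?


Fracture toughness: KIC = sigma * sqrt(pi * a)
  pi * a = pi * 0.0000133 = 0.000041783
  sqrt(pi * a) = 0.006464
  KIC = 114 * 0.006464 = 0.737 MPa*sqrt(m)

0.737 MPa*sqrt(m)


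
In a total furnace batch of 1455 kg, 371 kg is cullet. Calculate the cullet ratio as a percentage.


Cullet ratio = (cullet mass / total batch mass) * 100
  Ratio = 371 / 1455 * 100 = 25.5%

25.5%


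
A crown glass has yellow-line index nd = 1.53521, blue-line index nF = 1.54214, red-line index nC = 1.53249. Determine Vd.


Abbe number formula: Vd = (nd - 1) / (nF - nC)
  nd - 1 = 1.53521 - 1 = 0.53521
  nF - nC = 1.54214 - 1.53249 = 0.00965
  Vd = 0.53521 / 0.00965 = 55.46

55.46


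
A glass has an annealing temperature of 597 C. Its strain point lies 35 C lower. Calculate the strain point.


Strain point = annealing point - difference:
  T_strain = 597 - 35 = 562 C

562 C


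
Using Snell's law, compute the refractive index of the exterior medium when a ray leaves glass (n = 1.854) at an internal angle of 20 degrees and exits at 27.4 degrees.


Apply Snell's law: n1 * sin(theta1) = n2 * sin(theta2)
  n2 = n1 * sin(theta1) / sin(theta2)
  sin(20) = 0.34202
  sin(27.4) = 0.4602
  n2 = 1.854 * 0.34202 / 0.4602 = 1.3779

1.3779


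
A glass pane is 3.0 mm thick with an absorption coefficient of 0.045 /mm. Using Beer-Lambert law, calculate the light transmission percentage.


Beer-Lambert law: T = exp(-alpha * thickness)
  exponent = -0.045 * 3.0 = -0.135
  T = exp(-0.135) = 0.8737
  Percentage = 0.8737 * 100 = 87.37%

87.37%


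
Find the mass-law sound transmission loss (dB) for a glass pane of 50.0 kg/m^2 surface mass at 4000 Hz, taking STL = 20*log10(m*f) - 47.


Mass law: STL = 20 * log10(m * f) - 47
  m * f = 50.0 * 4000 = 200000
  log10(200000) = 5.30103
  STL = 20 * 5.30103 - 47 = 106.0206 - 47 = 59.0 dB

59.0 dB


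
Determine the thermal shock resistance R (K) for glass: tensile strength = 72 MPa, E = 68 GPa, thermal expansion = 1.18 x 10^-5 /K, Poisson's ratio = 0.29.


Thermal shock resistance: R = sigma * (1 - nu) / (E * alpha)
  Numerator = 72 * (1 - 0.29) = 51.12
  Denominator = 68 * 1000 * (1.18 x 10^-5) = 0.8024
  R = 51.12 / 0.8024 = 63.7 K

63.7 K


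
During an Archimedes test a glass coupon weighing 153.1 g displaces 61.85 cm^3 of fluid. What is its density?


Use the definition of density:
  rho = mass / volume
  rho = 153.1 / 61.85 = 2.475 g/cm^3

2.475 g/cm^3


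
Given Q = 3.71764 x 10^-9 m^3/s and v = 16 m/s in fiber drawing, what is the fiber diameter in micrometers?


Cross-sectional area from continuity:
  A = Q / v = 3.71764 x 10^-9 / 16 = 2.323525 x 10^-10 m^2
Diameter from circular cross-section:
  d = sqrt(4A / pi) * 10^6 (m -> um)
  d = sqrt(4 * 2.323525 x 10^-10 / pi) * 10^6 = 17.2 um

17.2 um


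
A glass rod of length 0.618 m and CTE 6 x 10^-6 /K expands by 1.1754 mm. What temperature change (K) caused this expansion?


Rearrange dL = alpha * L0 * dT for dT:
  dT = dL / (alpha * L0)
  dL (m) = 1.1754 / 1000 = 0.0011754
  dT = 0.0011754 / ((6 x 10^-6) * 0.618) = 317.0 K

317.0 K


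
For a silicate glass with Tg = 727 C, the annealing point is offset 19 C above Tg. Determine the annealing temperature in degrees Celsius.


The annealing temperature is Tg plus the offset:
  T_anneal = 727 + 19 = 746 C

746 C


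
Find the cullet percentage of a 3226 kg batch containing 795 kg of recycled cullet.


Cullet ratio = (cullet mass / total batch mass) * 100
  Ratio = 795 / 3226 * 100 = 24.64%

24.64%


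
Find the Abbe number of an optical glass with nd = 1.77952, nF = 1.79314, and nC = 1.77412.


Abbe number formula: Vd = (nd - 1) / (nF - nC)
  nd - 1 = 1.77952 - 1 = 0.77952
  nF - nC = 1.79314 - 1.77412 = 0.01902
  Vd = 0.77952 / 0.01902 = 40.98

40.98


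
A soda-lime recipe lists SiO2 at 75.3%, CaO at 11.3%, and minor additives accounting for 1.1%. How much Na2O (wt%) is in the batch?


Pieces sum to 100%:
  Na2O = 100 - (SiO2 + CaO + others)
  Na2O = 100 - (75.3 + 11.3 + 1.1) = 12.3%

12.3%


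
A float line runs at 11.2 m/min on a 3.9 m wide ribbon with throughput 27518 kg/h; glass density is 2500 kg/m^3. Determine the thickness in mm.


Ribbon cross-section from mass balance:
  Volume rate = throughput / density = 27518 / 2500 = 11.0072 m^3/h
  thickness = volume rate / (speed * 60 * width), i.e.
  thickness = throughput / (60 * speed * width * density) * 1000
  thickness = 27518 / (60 * 11.2 * 3.9 * 2500) * 1000 = 4.2 mm

4.2 mm


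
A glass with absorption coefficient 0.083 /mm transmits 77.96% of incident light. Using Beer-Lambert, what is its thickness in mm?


Rearrange T = exp(-alpha * thickness):
  thickness = -ln(T) / alpha
  T = 77.96/100 = 0.7796
  ln(T) = -0.24897
  -ln(T) = 0.24897
  thickness = 0.24897 / 0.083 = 3.0 mm

3.0 mm


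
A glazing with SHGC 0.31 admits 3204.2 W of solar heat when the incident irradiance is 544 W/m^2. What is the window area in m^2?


Rearrange Q = Area * SHGC * Irradiance:
  Area = Q / (SHGC * Irradiance)
  Area = 3204.2 / (0.31 * 544) = 19.0 m^2

19.0 m^2


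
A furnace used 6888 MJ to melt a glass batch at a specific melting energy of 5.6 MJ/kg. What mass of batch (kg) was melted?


Rearrange E = m * s for m:
  m = E / s
  m = 6888 / 5.6 = 1230.0 kg

1230.0 kg


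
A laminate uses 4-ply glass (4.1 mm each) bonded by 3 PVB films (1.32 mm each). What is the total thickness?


Total thickness = glass contribution + PVB contribution
  Glass: 4 * 4.1 = 16.4 mm
  PVB: 3 * 1.32 = 3.96 mm
  Total = 16.4 + 3.96 = 20.36 mm

20.36 mm


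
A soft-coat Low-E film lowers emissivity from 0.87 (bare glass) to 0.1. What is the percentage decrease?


Percentage reduction = (1 - coated/uncoated) * 100
  Ratio = 0.1 / 0.87 = 0.1149
  Reduction = (1 - 0.1149) * 100 = 88.5%

88.5%


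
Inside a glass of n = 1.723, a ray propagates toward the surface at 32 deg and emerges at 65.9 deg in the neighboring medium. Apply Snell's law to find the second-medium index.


Apply Snell's law: n1 * sin(theta1) = n2 * sin(theta2)
  n2 = n1 * sin(theta1) / sin(theta2)
  sin(32) = 0.529919
  sin(65.9) = 0.912834
  n2 = 1.723 * 0.529919 / 0.912834 = 1.0002

1.0002


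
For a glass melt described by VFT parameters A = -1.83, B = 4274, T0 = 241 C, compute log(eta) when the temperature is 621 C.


VFT equation: log(eta) = A + B / (T - T0)
  T - T0 = 621 - 241 = 380
  B / (T - T0) = 4274 / 380 = 11.247
  log(eta) = -1.83 + 11.247 = 9.417

9.417


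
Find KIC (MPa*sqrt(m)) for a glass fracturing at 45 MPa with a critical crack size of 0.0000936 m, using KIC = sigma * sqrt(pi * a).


Fracture toughness: KIC = sigma * sqrt(pi * a)
  pi * a = pi * 0.0000936 = 0.000294053
  sqrt(pi * a) = 0.017148
  KIC = 45 * 0.017148 = 0.772 MPa*sqrt(m)

0.772 MPa*sqrt(m)


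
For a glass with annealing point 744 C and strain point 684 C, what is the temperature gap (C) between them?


Gap = T_anneal - T_strain:
  gap = 744 - 684 = 60 C

60 C


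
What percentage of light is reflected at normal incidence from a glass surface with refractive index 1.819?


Fresnel reflectance at normal incidence:
  R = ((n - 1)/(n + 1))^2
  (n - 1)/(n + 1) = (1.819 - 1)/(1.819 + 1) = 0.290529
  R = 0.290529^2 = 0.0844071
  R(%) = 0.0844071 * 100 = 8.441%

8.441%


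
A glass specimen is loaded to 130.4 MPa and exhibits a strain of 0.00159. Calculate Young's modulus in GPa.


Young's modulus: E = stress / strain
  E = 130.4 MPa / 0.00159 = 82012.58 MPa
Convert to GPa: 82012.58 / 1000 = 82.01 GPa

82.01 GPa


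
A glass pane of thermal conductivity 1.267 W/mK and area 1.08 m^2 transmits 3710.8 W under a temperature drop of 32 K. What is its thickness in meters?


Fourier's law: t = k * A * dT / Q
  t = 1.267 * 1.08 * 32 / 3710.8
  t = 43.78752 / 3710.8 = 0.0118 m

0.0118 m


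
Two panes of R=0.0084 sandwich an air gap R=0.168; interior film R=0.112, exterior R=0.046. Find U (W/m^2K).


Total thermal resistance (series):
  R_total = R_in + R_glass + R_air + R_glass + R_out
  R_total = 0.112 + 0.0084 + 0.168 + 0.0084 + 0.046 = 0.3428 m^2K/W
U-value = 1 / R_total = 1 / 0.3428 = 2.917 W/m^2K

2.917 W/m^2K


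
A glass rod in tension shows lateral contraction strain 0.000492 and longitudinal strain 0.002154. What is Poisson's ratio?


Poisson's ratio: nu = lateral strain / axial strain
  nu = 0.000492 / 0.002154 = 0.2284

0.2284


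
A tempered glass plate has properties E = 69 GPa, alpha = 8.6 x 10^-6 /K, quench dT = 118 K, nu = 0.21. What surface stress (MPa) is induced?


Tempering stress: sigma = E * alpha * dT / (1 - nu)
  E (MPa) = 69 * 1000 = 69000
  Numerator = 69000 * (8.6 x 10^-6) * 118 = 70.0212
  Denominator = 1 - 0.21 = 0.79
  sigma = 70.0212 / 0.79 = 88.6 MPa

88.6 MPa


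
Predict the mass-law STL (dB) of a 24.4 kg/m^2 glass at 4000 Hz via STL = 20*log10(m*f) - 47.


Mass law: STL = 20 * log10(m * f) - 47
  m * f = 24.4 * 4000 = 97600
  log10(97600) = 4.98945
  STL = 20 * 4.98945 - 47 = 99.789 - 47 = 52.8 dB

52.8 dB


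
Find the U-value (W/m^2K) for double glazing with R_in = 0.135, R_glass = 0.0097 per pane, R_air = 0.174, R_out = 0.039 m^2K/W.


Total thermal resistance (series):
  R_total = R_in + R_glass + R_air + R_glass + R_out
  R_total = 0.135 + 0.0097 + 0.174 + 0.0097 + 0.039 = 0.3674 m^2K/W
U-value = 1 / R_total = 1 / 0.3674 = 2.722 W/m^2K

2.722 W/m^2K


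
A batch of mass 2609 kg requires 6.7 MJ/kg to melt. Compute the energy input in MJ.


Total energy = mass * specific energy
  E = 2609 * 6.7 = 17480.3 MJ

17480.3 MJ


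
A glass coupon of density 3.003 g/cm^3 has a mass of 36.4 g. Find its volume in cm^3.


Rearrange rho = m / V:
  V = m / rho
  V = 36.4 / 3.003 = 12.121 cm^3

12.121 cm^3


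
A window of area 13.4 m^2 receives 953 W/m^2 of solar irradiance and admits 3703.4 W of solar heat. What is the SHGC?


Rearrange Q = Area * SHGC * Irradiance:
  SHGC = Q / (Area * Irradiance)
  SHGC = 3703.4 / (13.4 * 953) = 0.29

0.29


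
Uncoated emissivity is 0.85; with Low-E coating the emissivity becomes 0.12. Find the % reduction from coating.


Percentage reduction = (1 - coated/uncoated) * 100
  Ratio = 0.12 / 0.85 = 0.1412
  Reduction = (1 - 0.1412) * 100 = 85.9%

85.9%


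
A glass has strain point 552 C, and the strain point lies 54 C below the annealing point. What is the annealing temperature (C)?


T_anneal = T_strain + gap:
  T_anneal = 552 + 54 = 606 C

606 C


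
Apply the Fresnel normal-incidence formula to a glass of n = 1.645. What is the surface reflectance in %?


Fresnel reflectance at normal incidence:
  R = ((n - 1)/(n + 1))^2
  (n - 1)/(n + 1) = (1.645 - 1)/(1.645 + 1) = 0.243856
  R = 0.243856^2 = 0.0594657
  R(%) = 0.0594657 * 100 = 5.947%

5.947%


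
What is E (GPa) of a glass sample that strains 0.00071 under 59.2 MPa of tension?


Young's modulus: E = stress / strain
  E = 59.2 MPa / 0.00071 = 83380.28 MPa
Convert to GPa: 83380.28 / 1000 = 83.38 GPa

83.38 GPa


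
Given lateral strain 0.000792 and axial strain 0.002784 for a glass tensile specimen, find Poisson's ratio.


Poisson's ratio: nu = lateral strain / axial strain
  nu = 0.000792 / 0.002784 = 0.2845

0.2845


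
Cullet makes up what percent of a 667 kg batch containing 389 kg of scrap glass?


Cullet ratio = (cullet mass / total batch mass) * 100
  Ratio = 389 / 667 * 100 = 58.32%

58.32%


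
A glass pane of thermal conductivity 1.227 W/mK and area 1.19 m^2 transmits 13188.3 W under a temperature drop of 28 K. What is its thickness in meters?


Fourier's law: t = k * A * dT / Q
  t = 1.227 * 1.19 * 28 / 13188.3
  t = 40.88364 / 13188.3 = 0.0031 m

0.0031 m


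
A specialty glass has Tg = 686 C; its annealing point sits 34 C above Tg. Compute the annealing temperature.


The annealing temperature is Tg plus the offset:
  T_anneal = 686 + 34 = 720 C

720 C


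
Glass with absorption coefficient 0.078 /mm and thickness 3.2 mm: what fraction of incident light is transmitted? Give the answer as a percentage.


Beer-Lambert law: T = exp(-alpha * thickness)
  exponent = -0.078 * 3.2 = -0.2496
  T = exp(-0.2496) = 0.7791
  Percentage = 0.7791 * 100 = 77.91%

77.91%


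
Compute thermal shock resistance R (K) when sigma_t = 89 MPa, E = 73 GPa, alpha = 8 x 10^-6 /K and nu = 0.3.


Thermal shock resistance: R = sigma * (1 - nu) / (E * alpha)
  Numerator = 89 * (1 - 0.3) = 62.3
  Denominator = 73 * 1000 * (8 x 10^-6) = 0.584
  R = 62.3 / 0.584 = 106.7 K

106.7 K


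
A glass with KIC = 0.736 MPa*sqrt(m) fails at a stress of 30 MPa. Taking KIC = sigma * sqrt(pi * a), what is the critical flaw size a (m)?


Rearrange KIC = sigma * sqrt(pi * a):
  sqrt(pi * a) = KIC / sigma
  sqrt(pi * a) = 0.736 / 30 = 0.024533
  a = (KIC / sigma)^2 / pi
  a = 0.024533^2 / pi = 0.0001916 m

0.0001916 m


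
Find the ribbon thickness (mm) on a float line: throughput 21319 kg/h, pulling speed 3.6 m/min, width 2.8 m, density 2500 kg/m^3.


Ribbon cross-section from mass balance:
  Volume rate = throughput / density = 21319 / 2500 = 8.5276 m^3/h
  thickness = volume rate / (speed * 60 * width), i.e.
  thickness = throughput / (60 * speed * width * density) * 1000
  thickness = 21319 / (60 * 3.6 * 2.8 * 2500) * 1000 = 14.1 mm

14.1 mm
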